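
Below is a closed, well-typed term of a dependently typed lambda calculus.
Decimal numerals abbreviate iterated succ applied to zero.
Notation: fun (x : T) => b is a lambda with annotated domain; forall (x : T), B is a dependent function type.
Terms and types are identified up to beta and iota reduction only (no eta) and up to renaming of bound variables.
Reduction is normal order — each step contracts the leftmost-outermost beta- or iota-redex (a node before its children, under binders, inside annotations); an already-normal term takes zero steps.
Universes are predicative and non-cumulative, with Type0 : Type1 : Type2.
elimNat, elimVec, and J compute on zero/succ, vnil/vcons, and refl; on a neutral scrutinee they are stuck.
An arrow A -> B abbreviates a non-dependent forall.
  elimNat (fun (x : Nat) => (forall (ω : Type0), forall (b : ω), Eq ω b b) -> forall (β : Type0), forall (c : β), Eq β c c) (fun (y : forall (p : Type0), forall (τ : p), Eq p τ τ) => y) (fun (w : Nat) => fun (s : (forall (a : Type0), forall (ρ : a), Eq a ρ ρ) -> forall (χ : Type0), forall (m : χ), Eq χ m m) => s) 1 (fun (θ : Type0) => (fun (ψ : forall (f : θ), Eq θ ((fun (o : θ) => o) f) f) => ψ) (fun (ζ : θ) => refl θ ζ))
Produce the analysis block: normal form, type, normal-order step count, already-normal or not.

normal form:
  fun (x : Type0) => fun (ω : x) => refl x ω
type:
  forall (x : Type0), forall (ω : x), Eq x ω ω
steps to reach normal form (normal order): 6
started in normal form: no
first redex: an elimNat iota-redex


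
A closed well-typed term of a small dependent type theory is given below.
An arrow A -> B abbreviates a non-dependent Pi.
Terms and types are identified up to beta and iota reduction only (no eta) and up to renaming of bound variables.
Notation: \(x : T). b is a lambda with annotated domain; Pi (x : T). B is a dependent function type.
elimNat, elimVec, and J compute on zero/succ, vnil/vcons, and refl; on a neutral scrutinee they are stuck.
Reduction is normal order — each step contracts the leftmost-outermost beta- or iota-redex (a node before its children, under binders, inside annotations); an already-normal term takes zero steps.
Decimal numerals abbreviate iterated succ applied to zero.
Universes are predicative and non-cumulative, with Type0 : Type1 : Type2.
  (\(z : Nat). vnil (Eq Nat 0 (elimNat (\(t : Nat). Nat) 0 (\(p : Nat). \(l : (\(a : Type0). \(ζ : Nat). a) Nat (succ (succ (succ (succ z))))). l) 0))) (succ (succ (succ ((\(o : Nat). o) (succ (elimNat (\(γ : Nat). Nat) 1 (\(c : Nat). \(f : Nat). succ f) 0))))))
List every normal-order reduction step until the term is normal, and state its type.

normal-order reduction:
  (\(z : Nat). vnil (Eq Nat 0 (elimNat (\(t : Nat). Nat) 0 (\(p : Nat). \(l : (\(a : Type0). \(ζ : Nat). a) Nat (succ (succ (succ (succ z))))). l) 0))) (succ (succ (succ ((\(o : Nat). o) (succ (elimNat (\(γ : Nat). Nat) 1 (\(c : Nat). \(f : Nat). succ f) 0))))))
  ~> vnil (Eq Nat 0 (elimNat (\(z : Nat). Nat) 0 (\(t : Nat). \(p : (\(l : Type0). \(a : Nat). l) Nat (succ (succ (succ (succ (succ (succ (succ ((\(ζ : Nat). ζ) (succ (elimNat (\(o : Nat). Nat) 1 (\(γ : Nat). \(c : Nat). succ c) 0))))))))))). p) 0))
  ~> vnil (Eq Nat 0 0)
type:
  Vec (Eq Nat 0 0) 0


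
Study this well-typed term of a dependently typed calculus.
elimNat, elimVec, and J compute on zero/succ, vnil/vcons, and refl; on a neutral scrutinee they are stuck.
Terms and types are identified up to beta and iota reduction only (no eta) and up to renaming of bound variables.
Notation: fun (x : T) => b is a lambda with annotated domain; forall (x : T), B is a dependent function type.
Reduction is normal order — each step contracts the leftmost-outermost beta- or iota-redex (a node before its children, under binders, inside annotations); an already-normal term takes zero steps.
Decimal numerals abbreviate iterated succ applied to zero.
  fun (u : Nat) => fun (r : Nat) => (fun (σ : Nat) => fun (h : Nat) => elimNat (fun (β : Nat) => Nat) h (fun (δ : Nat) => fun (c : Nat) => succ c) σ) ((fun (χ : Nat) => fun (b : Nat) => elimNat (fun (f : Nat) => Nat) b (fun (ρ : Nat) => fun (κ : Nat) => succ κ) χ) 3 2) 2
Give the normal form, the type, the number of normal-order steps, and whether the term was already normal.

resulting normal form:
  fun (u : Nat) => fun (r : Nat) => 7
type:
  forall (u : Nat), forall (r : Nat), Nat
normal-order step count: 30
term was already normal: no
first contracted redex: a beta-redex


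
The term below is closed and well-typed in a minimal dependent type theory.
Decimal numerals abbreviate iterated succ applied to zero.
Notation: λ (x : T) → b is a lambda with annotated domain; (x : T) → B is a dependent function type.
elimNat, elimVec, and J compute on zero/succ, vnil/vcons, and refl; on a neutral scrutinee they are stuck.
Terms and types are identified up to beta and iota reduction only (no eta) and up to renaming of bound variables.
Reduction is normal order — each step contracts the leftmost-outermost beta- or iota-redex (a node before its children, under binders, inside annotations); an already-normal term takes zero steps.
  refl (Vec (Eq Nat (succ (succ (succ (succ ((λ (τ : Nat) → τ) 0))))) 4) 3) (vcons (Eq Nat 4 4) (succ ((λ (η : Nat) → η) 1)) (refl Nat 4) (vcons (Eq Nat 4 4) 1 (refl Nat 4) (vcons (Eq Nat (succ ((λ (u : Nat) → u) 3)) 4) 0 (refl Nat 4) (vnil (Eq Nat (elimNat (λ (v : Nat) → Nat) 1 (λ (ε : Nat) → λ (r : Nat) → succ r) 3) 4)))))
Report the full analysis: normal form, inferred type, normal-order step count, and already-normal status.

normal form:
  refl (Vec (Eq Nat 4 4) 3) (vcons (Eq Nat 4 4) 2 (refl Nat 4) (vcons (Eq Nat 4 4) 1 (refl Nat 4) (vcons (Eq Nat 4 4) 0 (refl Nat 4) (vnil (Eq Nat 4 4)))))
type:
  Eq (Vec (Eq Nat 4 4) 3) (vcons (Eq Nat 4 4) 2 (refl Nat 4) (vcons (Eq Nat 4 4) 1 (refl Nat 4) (vcons (Eq Nat 4 4) 0 (refl Nat 4) (vnil (Eq Nat 4 4))))) (vcons (Eq Nat 4 4) 2 (refl Nat 4) (vcons (Eq Nat 4 4) 1 (refl Nat 4) (vcons (Eq Nat 4 4) 0 (refl Nat 4) (vnil (Eq Nat 4 4)))))
normal-order step count: 13
already normal: no
first contracted redex: a beta-redex


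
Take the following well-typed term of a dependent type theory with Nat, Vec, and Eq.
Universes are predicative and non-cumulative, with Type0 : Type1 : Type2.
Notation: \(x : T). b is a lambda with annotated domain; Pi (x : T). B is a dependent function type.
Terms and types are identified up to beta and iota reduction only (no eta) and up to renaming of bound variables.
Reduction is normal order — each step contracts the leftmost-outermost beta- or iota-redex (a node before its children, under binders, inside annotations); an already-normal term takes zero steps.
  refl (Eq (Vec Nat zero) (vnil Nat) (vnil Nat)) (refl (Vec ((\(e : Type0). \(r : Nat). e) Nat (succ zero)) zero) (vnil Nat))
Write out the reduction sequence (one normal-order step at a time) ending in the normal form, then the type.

reduction (normal order):
  refl (Eq (Vec Nat zero) (vnil Nat) (vnil Nat)) (refl (Vec ((\(e : Type0). \(r : Nat). e) Nat (succ zero)) zero) (vnil Nat))
  ~> refl (Eq (Vec Nat zero) (vnil Nat) (vnil Nat)) (refl (Vec ((\(e : Nat). Nat) (succ zero)) zero) (vnil Nat))
  ~> refl (Eq (Vec Nat zero) (vnil Nat) (vnil Nat)) (refl (Vec Nat zero) (vnil Nat))
inferred type:
  Eq (Eq (Vec Nat zero) (vnil Nat) (vnil Nat)) (refl (Vec Nat zero) (vnil Nat)) (refl (Vec Nat zero) (vnil Nat))


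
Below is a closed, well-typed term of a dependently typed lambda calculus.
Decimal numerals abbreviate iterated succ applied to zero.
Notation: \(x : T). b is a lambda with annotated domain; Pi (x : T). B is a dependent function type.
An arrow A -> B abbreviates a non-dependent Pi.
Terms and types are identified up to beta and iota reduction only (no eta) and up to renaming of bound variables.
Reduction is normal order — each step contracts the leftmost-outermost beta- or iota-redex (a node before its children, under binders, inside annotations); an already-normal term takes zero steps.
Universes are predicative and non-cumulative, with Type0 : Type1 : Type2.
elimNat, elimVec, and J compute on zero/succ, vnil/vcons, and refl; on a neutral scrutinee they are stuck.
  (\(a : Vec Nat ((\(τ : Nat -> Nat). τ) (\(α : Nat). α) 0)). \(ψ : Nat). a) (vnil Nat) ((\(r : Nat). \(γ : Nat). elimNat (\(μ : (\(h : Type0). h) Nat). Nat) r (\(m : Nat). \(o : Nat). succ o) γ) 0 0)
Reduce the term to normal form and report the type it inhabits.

normal form:
  vnil Nat
type:
  Vec Nat 0
observation: the term reaches its normal form after 2 normal-order steps.


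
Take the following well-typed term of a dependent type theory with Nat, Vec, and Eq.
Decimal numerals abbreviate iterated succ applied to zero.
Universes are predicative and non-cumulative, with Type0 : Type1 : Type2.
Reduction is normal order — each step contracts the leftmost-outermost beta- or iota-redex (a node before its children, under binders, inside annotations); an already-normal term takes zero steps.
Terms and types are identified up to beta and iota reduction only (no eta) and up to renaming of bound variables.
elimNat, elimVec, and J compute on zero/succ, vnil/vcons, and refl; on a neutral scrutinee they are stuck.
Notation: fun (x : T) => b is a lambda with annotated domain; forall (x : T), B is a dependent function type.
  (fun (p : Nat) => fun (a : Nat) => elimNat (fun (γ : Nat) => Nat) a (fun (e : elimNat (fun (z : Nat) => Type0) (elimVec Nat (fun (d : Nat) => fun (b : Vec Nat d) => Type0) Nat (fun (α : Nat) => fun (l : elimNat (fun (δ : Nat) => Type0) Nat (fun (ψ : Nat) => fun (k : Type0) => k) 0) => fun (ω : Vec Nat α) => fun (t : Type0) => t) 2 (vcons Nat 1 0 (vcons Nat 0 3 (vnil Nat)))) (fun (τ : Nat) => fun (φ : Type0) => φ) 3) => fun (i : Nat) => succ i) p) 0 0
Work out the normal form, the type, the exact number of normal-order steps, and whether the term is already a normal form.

reduced normal form:
  0
the term's type:
  Nat
reduction steps (normal order): 3
started in normal form: no
first redex: a beta-redex


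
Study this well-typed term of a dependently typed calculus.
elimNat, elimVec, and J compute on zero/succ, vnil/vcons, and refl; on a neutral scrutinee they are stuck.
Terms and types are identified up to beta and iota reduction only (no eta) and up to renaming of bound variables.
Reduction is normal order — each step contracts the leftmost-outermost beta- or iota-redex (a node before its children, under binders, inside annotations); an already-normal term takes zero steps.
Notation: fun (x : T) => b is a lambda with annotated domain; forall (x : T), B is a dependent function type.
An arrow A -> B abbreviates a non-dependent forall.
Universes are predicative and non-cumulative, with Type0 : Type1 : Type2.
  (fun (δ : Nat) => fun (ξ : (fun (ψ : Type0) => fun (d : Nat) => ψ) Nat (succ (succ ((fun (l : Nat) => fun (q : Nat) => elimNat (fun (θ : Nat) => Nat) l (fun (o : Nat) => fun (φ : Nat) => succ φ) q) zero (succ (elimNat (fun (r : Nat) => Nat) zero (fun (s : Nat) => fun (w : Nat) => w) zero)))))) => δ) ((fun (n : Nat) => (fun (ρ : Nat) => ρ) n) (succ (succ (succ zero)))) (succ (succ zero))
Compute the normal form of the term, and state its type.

normal form:
  succ (succ (succ zero))
type:
  Nat


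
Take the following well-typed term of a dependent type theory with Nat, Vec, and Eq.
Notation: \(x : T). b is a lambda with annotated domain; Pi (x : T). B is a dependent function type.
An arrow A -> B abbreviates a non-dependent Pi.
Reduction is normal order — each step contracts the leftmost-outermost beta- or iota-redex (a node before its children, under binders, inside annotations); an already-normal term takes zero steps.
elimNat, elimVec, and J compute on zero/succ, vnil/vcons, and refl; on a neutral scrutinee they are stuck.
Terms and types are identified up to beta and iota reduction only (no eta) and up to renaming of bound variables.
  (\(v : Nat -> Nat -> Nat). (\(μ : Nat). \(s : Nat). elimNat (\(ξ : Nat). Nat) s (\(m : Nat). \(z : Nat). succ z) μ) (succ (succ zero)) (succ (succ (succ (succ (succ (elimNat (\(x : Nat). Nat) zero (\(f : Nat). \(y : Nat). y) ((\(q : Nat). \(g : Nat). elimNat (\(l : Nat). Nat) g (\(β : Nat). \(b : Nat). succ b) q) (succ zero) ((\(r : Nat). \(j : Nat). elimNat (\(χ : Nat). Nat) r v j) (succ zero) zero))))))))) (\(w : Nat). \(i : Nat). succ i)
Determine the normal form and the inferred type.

normal form:
  succ (succ (succ (succ (succ (succ (succ zero))))))
type:
  Nat
observation: normalization takes exactly 26 steps under the normal-order strategy.


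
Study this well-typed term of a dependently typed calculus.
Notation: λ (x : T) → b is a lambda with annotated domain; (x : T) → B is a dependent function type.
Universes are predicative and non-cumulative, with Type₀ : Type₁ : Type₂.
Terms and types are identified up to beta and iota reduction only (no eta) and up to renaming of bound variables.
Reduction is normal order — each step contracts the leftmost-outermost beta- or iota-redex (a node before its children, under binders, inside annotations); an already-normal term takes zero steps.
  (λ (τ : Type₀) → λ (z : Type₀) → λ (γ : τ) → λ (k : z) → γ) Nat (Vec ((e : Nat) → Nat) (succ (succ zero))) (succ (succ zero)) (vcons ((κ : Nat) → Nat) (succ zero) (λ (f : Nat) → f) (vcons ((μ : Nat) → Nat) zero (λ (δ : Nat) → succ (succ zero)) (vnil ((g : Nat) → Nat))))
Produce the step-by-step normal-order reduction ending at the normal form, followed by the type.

normal-order reduction sequence:
  (λ (τ : Type₀) → λ (z : Type₀) → λ (γ : τ) → λ (k : z) → γ) Nat (Vec ((e : Nat) → Nat) (succ (succ zero))) (succ (succ zero)) (vcons ((κ : Nat) → Nat) (succ zero) (λ (f : Nat) → f) (vcons ((μ : Nat) → Nat) zero (λ (δ : Nat) → succ (succ zero)) (vnil ((g : Nat) → Nat))))
  ~> (λ (τ : Type₀) → λ (z : Nat) → λ (γ : τ) → z) (Vec ((k : Nat) → Nat) (succ (succ zero))) (succ (succ zero)) (vcons ((e : Nat) → Nat) (succ zero) (λ (κ : Nat) → κ) (vcons ((f : Nat) → Nat) zero (λ (μ : Nat) → succ (succ zero)) (vnil ((δ : Nat) → Nat))))
  ~> (λ (τ : Nat) → λ (z : Vec ((γ : Nat) → Nat) (succ (succ zero))) → τ) (succ (succ zero)) (vcons ((k : Nat) → Nat) (succ zero) (λ (e : Nat) → e) (vcons ((κ : Nat) → Nat) zero (λ (f : Nat) → succ (succ zero)) (vnil ((μ : Nat) → Nat))))
  ~> (λ (τ : Vec ((z : Nat) → Nat) (succ (succ zero))) → succ (succ zero)) (vcons ((γ : Nat) → Nat) (succ zero) (λ (k : Nat) → k) (vcons ((e : Nat) → Nat) zero (λ (κ : Nat) → succ (succ zero)) (vnil ((f : Nat) → Nat))))
  ~> succ (succ zero)
the term's type:
  Nat


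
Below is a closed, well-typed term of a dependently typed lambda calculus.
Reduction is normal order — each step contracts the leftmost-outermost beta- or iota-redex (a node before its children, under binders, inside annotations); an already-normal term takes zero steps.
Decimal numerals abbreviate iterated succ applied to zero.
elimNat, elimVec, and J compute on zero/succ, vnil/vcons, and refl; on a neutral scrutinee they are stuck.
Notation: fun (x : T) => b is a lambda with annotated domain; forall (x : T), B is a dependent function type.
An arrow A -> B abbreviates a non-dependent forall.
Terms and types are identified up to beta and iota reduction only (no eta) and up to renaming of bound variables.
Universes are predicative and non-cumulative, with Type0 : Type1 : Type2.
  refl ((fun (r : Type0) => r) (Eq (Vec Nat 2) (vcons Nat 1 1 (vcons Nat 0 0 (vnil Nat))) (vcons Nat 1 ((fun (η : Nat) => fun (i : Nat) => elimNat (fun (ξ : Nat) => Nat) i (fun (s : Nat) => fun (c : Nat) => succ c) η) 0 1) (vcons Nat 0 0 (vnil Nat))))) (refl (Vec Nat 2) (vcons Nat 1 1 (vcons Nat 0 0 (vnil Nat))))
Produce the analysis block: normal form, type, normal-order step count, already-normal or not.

reduced normal form:
  refl (Eq (Vec Nat 2) (vcons Nat 1 1 (vcons Nat 0 0 (vnil Nat))) (vcons Nat 1 1 (vcons Nat 0 0 (vnil Nat)))) (refl (Vec Nat 2) (vcons Nat 1 1 (vcons Nat 0 0 (vnil Nat))))
the term's type:
  Eq (Eq (Vec Nat 2) (vcons Nat 1 1 (vcons Nat 0 0 (vnil Nat))) (vcons Nat 1 1 (vcons Nat 0 0 (vnil Nat)))) (refl (Vec Nat 2) (vcons Nat 1 1 (vcons Nat 0 0 (vnil Nat)))) (refl (Vec Nat 2) (vcons Nat 1 1 (vcons Nat 0 0 (vnil Nat))))
reduction steps (normal order): 4
term was already normal: no
first contracted redex: a beta-redex


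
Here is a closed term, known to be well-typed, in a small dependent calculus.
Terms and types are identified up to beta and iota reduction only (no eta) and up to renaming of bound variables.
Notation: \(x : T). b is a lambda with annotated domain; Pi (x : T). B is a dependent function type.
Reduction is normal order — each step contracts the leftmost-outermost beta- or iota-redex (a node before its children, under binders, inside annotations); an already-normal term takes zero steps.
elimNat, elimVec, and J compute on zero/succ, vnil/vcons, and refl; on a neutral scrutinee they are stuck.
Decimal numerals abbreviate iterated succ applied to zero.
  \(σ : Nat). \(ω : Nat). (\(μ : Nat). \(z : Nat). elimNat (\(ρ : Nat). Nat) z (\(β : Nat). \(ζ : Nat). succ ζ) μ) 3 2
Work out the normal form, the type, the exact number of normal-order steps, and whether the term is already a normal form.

resulting normal form:
  \(σ : Nat). \(ω : Nat). 5
type:
  Pi (σ : Nat). Pi (ω : Nat). Nat
normal-order step count: 12
started in normal form: no
first redex: a beta-redex


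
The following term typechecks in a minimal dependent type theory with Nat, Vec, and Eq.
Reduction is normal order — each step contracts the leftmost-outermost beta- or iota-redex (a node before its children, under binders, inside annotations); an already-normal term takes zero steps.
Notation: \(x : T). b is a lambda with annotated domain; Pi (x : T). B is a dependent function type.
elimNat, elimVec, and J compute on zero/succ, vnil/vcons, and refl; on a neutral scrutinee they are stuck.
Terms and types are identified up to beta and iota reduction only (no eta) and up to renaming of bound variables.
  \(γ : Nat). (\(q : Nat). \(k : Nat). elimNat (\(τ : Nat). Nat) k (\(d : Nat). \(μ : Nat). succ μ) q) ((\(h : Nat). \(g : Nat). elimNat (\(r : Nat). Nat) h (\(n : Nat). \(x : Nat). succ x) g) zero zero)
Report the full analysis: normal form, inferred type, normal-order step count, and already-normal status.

normal form:
  \(γ : Nat). \(q : Nat). q
inferred type:
  Pi (γ : Nat). Pi (q : Nat). Nat
steps to reach normal form (normal order): 5
started in normal form: no
first contracted redex: a beta-redex


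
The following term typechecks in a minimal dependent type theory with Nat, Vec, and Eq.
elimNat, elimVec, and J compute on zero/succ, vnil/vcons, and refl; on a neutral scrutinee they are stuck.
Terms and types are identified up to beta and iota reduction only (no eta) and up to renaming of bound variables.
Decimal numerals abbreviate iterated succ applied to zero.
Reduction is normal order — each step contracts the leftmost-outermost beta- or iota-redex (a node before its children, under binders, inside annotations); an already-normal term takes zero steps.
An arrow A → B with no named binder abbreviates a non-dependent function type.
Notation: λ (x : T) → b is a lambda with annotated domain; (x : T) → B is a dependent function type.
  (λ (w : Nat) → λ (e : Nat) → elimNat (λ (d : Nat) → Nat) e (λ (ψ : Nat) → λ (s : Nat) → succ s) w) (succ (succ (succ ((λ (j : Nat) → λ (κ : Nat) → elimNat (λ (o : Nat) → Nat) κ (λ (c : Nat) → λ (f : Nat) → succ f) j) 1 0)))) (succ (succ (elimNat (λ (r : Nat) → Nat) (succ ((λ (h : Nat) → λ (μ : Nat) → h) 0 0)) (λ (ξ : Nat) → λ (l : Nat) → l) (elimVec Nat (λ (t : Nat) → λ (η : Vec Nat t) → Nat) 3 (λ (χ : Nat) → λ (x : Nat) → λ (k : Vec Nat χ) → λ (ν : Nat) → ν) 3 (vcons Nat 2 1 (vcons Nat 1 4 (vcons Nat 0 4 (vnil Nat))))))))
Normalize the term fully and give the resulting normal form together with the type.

reduced normal form:
  7
type:
  Nat
observation: the leftmost-outermost redex is a beta-redex, and normalization takes 49 steps.


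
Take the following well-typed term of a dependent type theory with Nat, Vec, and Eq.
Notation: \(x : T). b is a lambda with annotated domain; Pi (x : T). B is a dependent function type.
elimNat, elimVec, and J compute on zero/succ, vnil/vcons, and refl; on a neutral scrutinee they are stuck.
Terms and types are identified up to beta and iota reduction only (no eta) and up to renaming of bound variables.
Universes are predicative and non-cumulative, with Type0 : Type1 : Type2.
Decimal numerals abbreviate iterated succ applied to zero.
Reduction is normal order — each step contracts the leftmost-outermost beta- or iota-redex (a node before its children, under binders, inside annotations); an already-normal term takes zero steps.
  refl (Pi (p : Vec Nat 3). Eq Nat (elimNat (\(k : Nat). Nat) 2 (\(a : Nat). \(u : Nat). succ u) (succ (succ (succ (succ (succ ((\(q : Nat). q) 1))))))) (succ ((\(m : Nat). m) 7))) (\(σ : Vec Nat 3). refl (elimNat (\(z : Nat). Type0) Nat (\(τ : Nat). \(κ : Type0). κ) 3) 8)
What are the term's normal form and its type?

resulting normal form:
  refl (Pi (p : Vec Nat 3). Eq Nat 8 8) (\(k : Vec Nat 3). refl Nat 8)
the term's type:
  Eq (Pi (p : Vec Nat 3). Eq Nat 8 8) (\(k : Vec Nat 3). refl Nat 8) (\(a : Vec Nat 3). refl Nat 8)


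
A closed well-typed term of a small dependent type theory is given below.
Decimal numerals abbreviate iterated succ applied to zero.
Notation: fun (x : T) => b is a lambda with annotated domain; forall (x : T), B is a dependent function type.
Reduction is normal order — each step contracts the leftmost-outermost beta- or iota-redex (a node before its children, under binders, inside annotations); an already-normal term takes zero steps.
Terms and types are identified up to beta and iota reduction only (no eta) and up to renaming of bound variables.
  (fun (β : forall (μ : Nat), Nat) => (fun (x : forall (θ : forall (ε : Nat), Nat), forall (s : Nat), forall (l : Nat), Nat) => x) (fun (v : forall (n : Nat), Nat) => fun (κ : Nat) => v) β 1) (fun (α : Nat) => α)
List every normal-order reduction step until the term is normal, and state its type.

normal-order reduction:
  (fun (β : forall (μ : Nat), Nat) => (fun (x : forall (θ : forall (ε : Nat), Nat), forall (s : Nat), forall (l : Nat), Nat) => x) (fun (v : forall (n : Nat), Nat) => fun (κ : Nat) => v) β 1) (fun (α : Nat) => α)
  ~> (fun (β : forall (μ : forall (x : Nat), Nat), forall (θ : Nat), forall (ε : Nat), Nat) => β) (fun (s : forall (l : Nat), Nat) => fun (v : Nat) => s) (fun (n : Nat) => n) 1
  ~> (fun (β : forall (μ : Nat), Nat) => fun (x : Nat) => β) (fun (θ : Nat) => θ) 1
  ~> (fun (β : Nat) => fun (μ : Nat) => μ) 1
  ~> fun (β : Nat) => β
type:
  forall (β : Nat), Nat


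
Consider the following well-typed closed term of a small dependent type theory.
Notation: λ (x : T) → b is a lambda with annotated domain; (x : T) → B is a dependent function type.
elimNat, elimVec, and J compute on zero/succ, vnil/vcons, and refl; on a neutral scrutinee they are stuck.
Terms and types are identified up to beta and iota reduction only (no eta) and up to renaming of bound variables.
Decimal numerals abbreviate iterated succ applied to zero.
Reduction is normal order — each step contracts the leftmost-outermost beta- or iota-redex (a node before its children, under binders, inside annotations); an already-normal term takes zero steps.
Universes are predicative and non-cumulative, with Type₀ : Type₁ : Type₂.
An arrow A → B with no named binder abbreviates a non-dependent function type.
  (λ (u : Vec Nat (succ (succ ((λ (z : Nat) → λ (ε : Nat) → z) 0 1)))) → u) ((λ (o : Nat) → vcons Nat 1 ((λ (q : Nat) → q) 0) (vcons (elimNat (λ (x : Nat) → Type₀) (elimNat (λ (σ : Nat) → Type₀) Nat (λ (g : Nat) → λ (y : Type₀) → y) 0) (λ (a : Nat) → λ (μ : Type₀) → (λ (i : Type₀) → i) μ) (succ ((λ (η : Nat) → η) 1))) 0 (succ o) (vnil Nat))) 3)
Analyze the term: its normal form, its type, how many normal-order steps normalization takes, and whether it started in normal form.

resulting normal form:
  vcons Nat 1 0 (vcons Nat 0 4 (vnil Nat))
type:
  Vec Nat 2
steps to reach normal form (normal order): 14
term was already normal: no
first redex: a beta-redex


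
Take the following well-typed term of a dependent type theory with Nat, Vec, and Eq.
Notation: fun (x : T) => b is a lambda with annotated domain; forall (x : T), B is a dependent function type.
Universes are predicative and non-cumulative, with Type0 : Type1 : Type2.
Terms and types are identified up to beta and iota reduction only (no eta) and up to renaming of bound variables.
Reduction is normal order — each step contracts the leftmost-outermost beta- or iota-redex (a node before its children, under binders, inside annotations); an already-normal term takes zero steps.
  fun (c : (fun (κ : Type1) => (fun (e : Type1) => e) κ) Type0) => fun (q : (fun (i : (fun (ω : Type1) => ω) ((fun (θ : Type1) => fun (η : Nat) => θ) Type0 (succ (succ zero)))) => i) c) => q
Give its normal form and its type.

reduced normal form:
  fun (c : Type0) => fun (κ : c) => κ
type:
  forall (c : Type0), forall (κ : c), c
observation: contracting a beta-redex first, the term normalizes in 3 steps.


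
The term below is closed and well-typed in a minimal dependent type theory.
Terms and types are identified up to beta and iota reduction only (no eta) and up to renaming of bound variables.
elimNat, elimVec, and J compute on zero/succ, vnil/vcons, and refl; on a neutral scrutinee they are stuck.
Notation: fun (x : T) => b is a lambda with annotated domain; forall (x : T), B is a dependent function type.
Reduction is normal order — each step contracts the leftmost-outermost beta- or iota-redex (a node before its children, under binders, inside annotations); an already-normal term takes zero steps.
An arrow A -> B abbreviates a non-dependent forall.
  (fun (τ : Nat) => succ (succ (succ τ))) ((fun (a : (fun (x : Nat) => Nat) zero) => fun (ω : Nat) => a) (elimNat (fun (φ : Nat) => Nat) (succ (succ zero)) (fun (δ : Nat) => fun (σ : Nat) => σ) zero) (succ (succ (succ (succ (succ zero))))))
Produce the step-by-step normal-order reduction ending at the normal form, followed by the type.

reduction (normal order):
  (fun (τ : Nat) => succ (succ (succ τ))) ((fun (a : (fun (x : Nat) => Nat) zero) => fun (ω : Nat) => a) (elimNat (fun (φ : Nat) => Nat) (succ (succ zero)) (fun (δ : Nat) => fun (σ : Nat) => σ) zero) (succ (succ (succ (succ (succ zero))))))
  ~> succ (succ (succ ((fun (τ : (fun (a : Nat) => Nat) zero) => fun (x : Nat) => τ) (elimNat (fun (ω : Nat) => Nat) (succ (succ zero)) (fun (φ : Nat) => fun (δ : Nat) => δ) zero) (succ (succ (succ (succ (succ zero))))))))
  ~> succ (succ (succ ((fun (τ : Nat) => elimNat (fun (a : Nat) => Nat) (succ (succ zero)) (fun (x : Nat) => fun (ω : Nat) => ω) zero) (succ (succ (succ (succ (succ zero))))))))
  ~> succ (succ (succ (elimNat (fun (τ : Nat) => Nat) (succ (succ zero)) (fun (a : Nat) => fun (x : Nat) => x) zero)))
  ~> succ (succ (succ (succ (succ zero))))
type:
  Nat


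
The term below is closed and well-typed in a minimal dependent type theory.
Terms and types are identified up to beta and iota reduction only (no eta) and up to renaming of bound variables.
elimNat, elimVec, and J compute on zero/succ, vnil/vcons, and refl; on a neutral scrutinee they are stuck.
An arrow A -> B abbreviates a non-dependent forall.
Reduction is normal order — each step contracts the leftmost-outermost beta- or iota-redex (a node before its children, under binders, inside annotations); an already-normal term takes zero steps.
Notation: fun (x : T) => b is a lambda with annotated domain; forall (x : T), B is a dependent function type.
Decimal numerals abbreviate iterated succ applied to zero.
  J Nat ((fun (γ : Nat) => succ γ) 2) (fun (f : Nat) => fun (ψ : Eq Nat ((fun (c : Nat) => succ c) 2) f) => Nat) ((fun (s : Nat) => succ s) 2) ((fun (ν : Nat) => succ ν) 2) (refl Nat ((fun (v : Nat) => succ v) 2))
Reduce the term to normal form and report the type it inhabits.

resulting normal form:
  3
the term's type:
  Nat
observation: normalization takes exactly 2 steps under the normal-order strategy.


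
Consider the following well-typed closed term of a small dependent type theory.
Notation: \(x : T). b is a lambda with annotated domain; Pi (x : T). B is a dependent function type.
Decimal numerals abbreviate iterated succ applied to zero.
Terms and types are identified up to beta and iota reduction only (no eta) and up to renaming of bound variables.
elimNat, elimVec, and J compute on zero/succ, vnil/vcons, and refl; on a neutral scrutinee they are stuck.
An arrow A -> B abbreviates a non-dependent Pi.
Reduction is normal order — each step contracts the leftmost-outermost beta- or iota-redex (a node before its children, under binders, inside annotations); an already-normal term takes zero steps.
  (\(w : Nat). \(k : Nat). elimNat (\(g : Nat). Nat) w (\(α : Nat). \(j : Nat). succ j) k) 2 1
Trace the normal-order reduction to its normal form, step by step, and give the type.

normal-order reduction sequence:
  (\(w : Nat). \(k : Nat). elimNat (\(g : Nat). Nat) w (\(α : Nat). \(j : Nat). succ j) k) 2 1
  ~> (\(w : Nat). elimNat (\(k : Nat). Nat) 2 (\(g : Nat). \(α : Nat). succ α) w) 1
  ~> elimNat (\(w : Nat). Nat) 2 (\(k : Nat). \(g : Nat). succ g) 1
  ~> (\(w : Nat). \(k : Nat). succ k) 0 (elimNat (\(g : Nat). Nat) 2 (\(α : Nat). \(j : Nat). succ j) 0)
  ~> (\(w : Nat). succ w) (elimNat (\(k : Nat). Nat) 2 (\(g : Nat). \(α : Nat). succ α) 0)
  ~> succ (elimNat (\(w : Nat). Nat) 2 (\(k : Nat). \(g : Nat). succ g) 0)
  ~> 3
type:
  Nat


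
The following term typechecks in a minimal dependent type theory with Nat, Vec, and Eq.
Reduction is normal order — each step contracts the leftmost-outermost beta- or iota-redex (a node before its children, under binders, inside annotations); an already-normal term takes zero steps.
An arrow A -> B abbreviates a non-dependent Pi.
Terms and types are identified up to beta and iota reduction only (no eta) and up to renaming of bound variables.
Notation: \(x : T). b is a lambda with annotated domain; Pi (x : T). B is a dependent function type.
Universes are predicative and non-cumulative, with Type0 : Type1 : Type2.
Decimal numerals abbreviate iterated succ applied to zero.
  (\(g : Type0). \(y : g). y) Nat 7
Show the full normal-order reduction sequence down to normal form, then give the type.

reduction (normal order):
  (\(g : Type0). \(y : g). y) Nat 7
  ~> (\(g : Nat). g) 7
  ~> 7
type:
  Nat


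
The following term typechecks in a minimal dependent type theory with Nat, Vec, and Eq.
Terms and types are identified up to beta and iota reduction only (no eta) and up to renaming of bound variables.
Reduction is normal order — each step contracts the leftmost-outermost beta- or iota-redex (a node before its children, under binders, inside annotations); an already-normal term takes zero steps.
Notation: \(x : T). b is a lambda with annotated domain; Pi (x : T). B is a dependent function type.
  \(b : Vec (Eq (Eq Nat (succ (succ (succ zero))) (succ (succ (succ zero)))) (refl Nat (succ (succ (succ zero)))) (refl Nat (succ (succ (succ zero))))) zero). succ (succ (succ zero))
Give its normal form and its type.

reduced normal form:
  \(b : Vec (Eq (Eq Nat (succ (succ (succ zero))) (succ (succ (succ zero)))) (refl Nat (succ (succ (succ zero)))) (refl Nat (succ (succ (succ zero))))) zero). succ (succ (succ zero))
inferred type:
  Pi (b : Vec (Eq (Eq Nat (succ (succ (succ zero))) (succ (succ (succ zero)))) (refl Nat (succ (succ (succ zero)))) (refl Nat (succ (succ (succ zero))))) zero). Nat
observation: no redex remains anywhere in the term; it is its own normal form.


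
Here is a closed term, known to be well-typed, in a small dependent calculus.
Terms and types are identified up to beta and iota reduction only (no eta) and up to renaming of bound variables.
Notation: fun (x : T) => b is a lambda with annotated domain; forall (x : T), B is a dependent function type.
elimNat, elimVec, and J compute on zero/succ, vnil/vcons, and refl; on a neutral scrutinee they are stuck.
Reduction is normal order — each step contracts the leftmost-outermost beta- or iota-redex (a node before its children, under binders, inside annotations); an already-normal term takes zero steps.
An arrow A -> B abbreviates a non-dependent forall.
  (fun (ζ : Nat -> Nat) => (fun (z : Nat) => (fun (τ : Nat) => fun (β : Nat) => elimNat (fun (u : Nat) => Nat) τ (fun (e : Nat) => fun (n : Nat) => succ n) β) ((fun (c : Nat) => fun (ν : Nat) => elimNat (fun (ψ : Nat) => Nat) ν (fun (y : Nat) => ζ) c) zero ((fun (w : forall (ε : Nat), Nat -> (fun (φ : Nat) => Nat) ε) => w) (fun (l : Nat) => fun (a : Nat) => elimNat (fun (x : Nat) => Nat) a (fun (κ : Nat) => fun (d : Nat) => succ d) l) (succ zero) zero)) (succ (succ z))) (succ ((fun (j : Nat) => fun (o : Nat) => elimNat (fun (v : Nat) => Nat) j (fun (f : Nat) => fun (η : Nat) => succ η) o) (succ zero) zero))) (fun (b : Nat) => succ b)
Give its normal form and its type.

resulting normal form:
  succ (succ (succ (succ (succ zero))))
the term's type:
  Nat
observation: the first redex contracted is a beta-redex; the normal form is reached in 30 normal-order steps.


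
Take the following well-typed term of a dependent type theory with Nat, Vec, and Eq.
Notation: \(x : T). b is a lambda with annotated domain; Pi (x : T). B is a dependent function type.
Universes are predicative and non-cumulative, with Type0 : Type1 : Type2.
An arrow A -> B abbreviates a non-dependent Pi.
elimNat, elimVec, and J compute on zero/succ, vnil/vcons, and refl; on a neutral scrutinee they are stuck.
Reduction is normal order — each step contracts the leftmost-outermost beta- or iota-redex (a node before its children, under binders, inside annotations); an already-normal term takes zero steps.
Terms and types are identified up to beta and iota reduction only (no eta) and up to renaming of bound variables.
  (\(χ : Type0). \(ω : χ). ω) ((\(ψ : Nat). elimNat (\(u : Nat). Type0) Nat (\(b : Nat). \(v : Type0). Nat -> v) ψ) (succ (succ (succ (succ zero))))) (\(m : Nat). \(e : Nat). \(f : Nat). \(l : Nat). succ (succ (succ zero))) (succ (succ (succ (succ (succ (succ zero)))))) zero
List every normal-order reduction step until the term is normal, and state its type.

normal-order reduction:
  (\(χ : Type0). \(ω : χ). ω) ((\(ψ : Nat). elimNat (\(u : Nat). Type0) Nat (\(b : Nat). \(v : Type0). Nat -> v) ψ) (succ (succ (succ (succ zero))))) (\(m : Nat). \(e : Nat). \(f : Nat). \(l : Nat). succ (succ (succ zero))) (succ (succ (succ (succ (succ (succ zero)))))) zero
  ~> (\(χ : (\(ω : Nat). elimNat (\(ψ : Nat). Type0) Nat (\(u : Nat). \(b : Type0). Nat -> b) ω) (succ (succ (succ (succ zero))))). χ) (\(v : Nat). \(m : Nat). \(e : Nat). \(f : Nat). succ (succ (succ zero))) (succ (succ (succ (succ (succ (succ zero)))))) zero
  ~> (\(χ : Nat). \(ω : Nat). \(ψ : Nat). \(u : Nat). succ (succ (succ zero))) (succ (succ (succ (succ (succ (succ zero)))))) zero
  ~> (\(χ : Nat). \(ω : Nat). \(ψ : Nat). succ (succ (succ zero))) zero
  ~> \(χ : Nat). \(ω : Nat). succ (succ (succ zero))
the term's type:
  Nat -> Nat -> Nat


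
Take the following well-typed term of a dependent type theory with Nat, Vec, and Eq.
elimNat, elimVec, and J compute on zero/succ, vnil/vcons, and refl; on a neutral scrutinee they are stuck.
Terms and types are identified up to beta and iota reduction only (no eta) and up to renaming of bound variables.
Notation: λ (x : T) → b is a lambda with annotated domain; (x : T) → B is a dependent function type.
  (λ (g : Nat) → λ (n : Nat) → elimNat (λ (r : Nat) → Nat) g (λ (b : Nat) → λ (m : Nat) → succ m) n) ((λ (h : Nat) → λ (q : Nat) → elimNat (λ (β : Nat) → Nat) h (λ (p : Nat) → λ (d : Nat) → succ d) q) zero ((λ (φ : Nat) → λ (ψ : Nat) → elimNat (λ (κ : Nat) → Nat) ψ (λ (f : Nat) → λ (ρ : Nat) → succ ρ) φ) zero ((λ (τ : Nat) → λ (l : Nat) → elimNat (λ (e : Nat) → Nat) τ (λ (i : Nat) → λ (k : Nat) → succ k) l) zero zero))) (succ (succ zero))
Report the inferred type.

type:
  Nat


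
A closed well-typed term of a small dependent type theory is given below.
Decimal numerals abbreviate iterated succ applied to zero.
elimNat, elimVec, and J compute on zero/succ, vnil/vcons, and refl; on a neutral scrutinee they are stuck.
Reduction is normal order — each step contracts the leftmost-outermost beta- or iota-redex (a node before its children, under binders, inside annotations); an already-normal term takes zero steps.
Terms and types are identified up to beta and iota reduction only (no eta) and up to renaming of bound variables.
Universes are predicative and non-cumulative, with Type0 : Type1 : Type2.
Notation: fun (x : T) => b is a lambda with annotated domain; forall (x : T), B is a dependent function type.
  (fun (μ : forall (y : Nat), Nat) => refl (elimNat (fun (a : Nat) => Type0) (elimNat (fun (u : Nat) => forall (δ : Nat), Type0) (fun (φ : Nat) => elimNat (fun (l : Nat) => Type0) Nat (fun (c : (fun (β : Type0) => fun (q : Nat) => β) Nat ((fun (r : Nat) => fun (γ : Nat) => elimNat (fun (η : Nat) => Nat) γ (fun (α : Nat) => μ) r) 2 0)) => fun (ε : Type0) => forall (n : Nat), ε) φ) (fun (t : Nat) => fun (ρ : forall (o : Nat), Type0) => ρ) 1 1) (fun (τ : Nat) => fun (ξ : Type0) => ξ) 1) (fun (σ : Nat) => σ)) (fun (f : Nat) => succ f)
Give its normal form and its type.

resulting normal form:
  refl (forall (μ : Nat), Nat) (fun (y : Nat) => y)
type:
  Eq (forall (μ : Nat), Nat) (fun (y : Nat) => y) (fun (a : Nat) => a)
observation: 14 normal-order steps separate the term from its normal form.


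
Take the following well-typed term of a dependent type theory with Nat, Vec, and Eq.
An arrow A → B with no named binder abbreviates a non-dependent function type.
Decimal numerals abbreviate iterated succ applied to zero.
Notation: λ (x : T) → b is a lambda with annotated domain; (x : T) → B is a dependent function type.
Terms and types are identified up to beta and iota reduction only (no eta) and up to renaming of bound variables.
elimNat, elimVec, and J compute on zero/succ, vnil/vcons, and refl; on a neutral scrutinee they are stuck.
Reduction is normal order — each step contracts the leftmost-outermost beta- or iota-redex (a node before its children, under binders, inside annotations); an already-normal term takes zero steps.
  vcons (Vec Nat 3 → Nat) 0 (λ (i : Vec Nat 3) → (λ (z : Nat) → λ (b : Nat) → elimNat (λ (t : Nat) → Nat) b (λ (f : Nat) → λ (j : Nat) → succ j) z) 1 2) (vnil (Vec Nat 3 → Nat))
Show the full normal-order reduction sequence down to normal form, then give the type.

normal-order reduction:
  vcons (Vec Nat 3 → Nat) 0 (λ (i : Vec Nat 3) → (λ (z : Nat) → λ (b : Nat) → elimNat (λ (t : Nat) → Nat) b (λ (f : Nat) → λ (j : Nat) → succ j) z) 1 2) (vnil (Vec Nat 3 → Nat))
  ~> vcons (Vec Nat 3 → Nat) 0 (λ (i : Vec Nat 3) → (λ (z : Nat) → elimNat (λ (b : Nat) → Nat) z (λ (t : Nat) → λ (f : Nat) → succ f) 1) 2) (vnil (Vec Nat 3 → Nat))
  ~> vcons (Vec Nat 3 → Nat) 0 (λ (i : Vec Nat 3) → elimNat (λ (z : Nat) → Nat) 2 (λ (b : Nat) → λ (t : Nat) → succ t) 1) (vnil (Vec Nat 3 → Nat))
  ~> vcons (Vec Nat 3 → Nat) 0 (λ (i : Vec Nat 3) → (λ (z : Nat) → λ (b : Nat) → succ b) 0 (elimNat (λ (t : Nat) → Nat) 2 (λ (f : Nat) → λ (j : Nat) → succ j) 0)) (vnil (Vec Nat 3 → Nat))
  ~> vcons (Vec Nat 3 → Nat) 0 (λ (i : Vec Nat 3) → (λ (z : Nat) → succ z) (elimNat (λ (b : Nat) → Nat) 2 (λ (t : Nat) → λ (f : Nat) → succ f) 0)) (vnil (Vec Nat 3 → Nat))
  ~> vcons (Vec Nat 3 → Nat) 0 (λ (i : Vec Nat 3) → succ (elimNat (λ (z : Nat) → Nat) 2 (λ (b : Nat) → λ (t : Nat) → succ t) 0)) (vnil (Vec Nat 3 → Nat))
  ~> vcons (Vec Nat 3 → Nat) 0 (λ (i : Vec Nat 3) → 3) (vnil (Vec Nat 3 → Nat))
inferred type:
  Vec (Vec Nat 3 → Nat) 1
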